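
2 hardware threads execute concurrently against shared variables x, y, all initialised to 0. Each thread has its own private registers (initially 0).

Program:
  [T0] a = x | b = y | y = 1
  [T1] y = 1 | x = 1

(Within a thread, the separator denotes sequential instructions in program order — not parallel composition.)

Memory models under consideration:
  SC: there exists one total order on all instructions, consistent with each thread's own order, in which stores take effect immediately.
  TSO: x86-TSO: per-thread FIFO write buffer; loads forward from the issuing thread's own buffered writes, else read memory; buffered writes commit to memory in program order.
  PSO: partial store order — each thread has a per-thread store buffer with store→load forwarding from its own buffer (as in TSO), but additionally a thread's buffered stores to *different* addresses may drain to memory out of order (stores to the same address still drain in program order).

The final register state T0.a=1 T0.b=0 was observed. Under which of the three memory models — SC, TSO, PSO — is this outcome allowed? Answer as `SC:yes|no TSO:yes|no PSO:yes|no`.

outcome vector order: (T0.a,T0.b)
[SC] allowed = {00 01 11}
[TSO] allowed = {00 01 11}
[PSO] allowed = {00 01 10 11}
target 10 ∈ {PSO}

SC:no TSO:no PSO:yes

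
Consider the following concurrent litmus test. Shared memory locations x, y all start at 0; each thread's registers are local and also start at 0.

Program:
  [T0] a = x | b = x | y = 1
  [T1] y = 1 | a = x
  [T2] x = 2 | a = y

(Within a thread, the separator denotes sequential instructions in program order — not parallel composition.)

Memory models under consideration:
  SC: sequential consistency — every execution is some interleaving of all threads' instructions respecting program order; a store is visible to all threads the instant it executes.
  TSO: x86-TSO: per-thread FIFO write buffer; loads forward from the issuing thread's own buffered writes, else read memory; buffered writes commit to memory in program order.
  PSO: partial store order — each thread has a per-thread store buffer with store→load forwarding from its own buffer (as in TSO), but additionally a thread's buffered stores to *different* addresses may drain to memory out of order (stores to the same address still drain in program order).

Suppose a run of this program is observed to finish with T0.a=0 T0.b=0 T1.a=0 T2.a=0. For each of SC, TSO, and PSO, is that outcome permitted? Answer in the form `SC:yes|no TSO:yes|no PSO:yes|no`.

SC:no TSO:yes PSO:yes

outcome vector order: (T0.a,T0.b,T1.a,T2.a)
SC (9): <0 0 0 1>; <0 0 2 0>; <0 0 2 1>; <0 2 0 1>; <0 2 2 0>; <0 2 2 1>; <2 2 0 1>; <2 2 2 0>; <2 2 2 1>
TSO (12): <0 0 0 0>; <0 0 0 1>; <0 0 2 0>; <0 0 2 1>; <0 2 0 0>; <0 2 0 1>; <0 2 2 0>; <0 2 2 1>; <2 2 0 0>; <2 2 0 1>; <2 2 2 0>; <2 2 2 1>
PSO (12): <0 0 0 0>; <0 0 0 1>; <0 0 2 0>; <0 0 2 1>; <0 2 0 0>; <0 2 0 1>; <0 2 2 0>; <0 2 2 1>; <2 2 0 0>; <2 2 0 1>; <2 2 2 0>; <2 2 2 1>
target <0 0 0 0> ∈ {TSO,PSO}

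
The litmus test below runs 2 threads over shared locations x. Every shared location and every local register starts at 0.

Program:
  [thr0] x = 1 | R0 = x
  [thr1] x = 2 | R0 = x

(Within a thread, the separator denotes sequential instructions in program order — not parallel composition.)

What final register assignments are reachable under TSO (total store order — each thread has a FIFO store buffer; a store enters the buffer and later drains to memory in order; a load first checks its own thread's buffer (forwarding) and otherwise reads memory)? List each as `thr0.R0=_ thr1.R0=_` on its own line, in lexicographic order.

outcome vector order: (thr0.R0,thr1.R0)
|TSO outcomes| = 3

thr0.R0=1 thr1.R0=1
thr0.R0=1 thr1.R0=2
thr0.R0=2 thr1.R0=2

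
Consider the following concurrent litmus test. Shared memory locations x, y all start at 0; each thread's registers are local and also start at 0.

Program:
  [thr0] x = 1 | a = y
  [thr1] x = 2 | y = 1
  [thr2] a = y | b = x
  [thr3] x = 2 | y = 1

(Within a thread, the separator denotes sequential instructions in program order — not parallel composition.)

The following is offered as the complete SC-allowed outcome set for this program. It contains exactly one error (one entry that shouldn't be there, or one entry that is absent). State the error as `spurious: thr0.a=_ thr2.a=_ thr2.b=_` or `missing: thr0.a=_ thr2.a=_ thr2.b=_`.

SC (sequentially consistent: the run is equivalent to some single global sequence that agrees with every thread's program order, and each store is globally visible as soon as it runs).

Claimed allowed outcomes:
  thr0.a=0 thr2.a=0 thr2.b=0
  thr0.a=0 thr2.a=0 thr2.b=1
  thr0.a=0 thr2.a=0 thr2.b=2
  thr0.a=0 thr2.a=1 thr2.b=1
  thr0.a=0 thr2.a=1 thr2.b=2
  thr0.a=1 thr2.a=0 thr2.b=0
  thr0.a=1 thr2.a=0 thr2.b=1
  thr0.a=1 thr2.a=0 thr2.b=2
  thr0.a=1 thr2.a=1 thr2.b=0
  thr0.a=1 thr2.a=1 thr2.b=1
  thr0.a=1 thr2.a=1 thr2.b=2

outcome vector order: (thr0.a,thr2.a,thr2.b)
SC (10): 000, 001, 002, 011, 012, 100, 101, 102, 111, 112
claimed∖SC = {110}

spurious: thr0.a=1 thr2.a=1 thr2.b=0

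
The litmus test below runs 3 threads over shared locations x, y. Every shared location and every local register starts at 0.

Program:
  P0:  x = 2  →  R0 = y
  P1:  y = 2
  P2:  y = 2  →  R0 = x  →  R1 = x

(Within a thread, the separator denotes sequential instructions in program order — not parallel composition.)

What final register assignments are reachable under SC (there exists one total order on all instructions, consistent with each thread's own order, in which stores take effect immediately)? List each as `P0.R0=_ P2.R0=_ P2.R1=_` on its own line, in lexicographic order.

P0.R0=0 P2.R0=2 P2.R1=2
P0.R0=2 P2.R0=0 P2.R1=0
P0.R0=2 P2.R0=0 P2.R1=2
P0.R0=2 P2.R0=2 P2.R1=2

outcome vector order: (P0.R0,P2.R0,P2.R1)
|SC outcomes| = 4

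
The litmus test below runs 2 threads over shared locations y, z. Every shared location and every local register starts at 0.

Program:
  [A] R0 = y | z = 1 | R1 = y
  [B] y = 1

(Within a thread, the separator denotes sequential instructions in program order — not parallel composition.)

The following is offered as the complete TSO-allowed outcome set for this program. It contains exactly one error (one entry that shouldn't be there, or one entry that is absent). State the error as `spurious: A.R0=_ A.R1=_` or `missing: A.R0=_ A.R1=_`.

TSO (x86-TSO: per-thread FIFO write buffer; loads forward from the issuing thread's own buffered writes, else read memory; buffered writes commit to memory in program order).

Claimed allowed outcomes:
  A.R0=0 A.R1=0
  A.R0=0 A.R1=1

missing: A.R0=1 A.R1=1

outcome vector order: (A.R0,A.R1)
TSO (3): (0,0); (0,1); (1,1)
TSO∖claimed = {(1,1)}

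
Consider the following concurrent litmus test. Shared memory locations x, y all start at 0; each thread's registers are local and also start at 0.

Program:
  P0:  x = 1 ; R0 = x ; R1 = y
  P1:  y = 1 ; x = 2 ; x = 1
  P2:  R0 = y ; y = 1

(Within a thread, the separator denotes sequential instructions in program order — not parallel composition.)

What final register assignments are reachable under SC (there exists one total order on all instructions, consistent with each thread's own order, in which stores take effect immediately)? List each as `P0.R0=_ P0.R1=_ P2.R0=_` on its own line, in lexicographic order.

P0.R0=1 P0.R1=0 P2.R0=0
P0.R0=1 P0.R1=0 P2.R0=1
P0.R0=1 P0.R1=1 P2.R0=0
P0.R0=1 P0.R1=1 P2.R0=1
P0.R0=2 P0.R1=1 P2.R0=0
P0.R0=2 P0.R1=1 P2.R0=1

outcome vector order: (P0.R0,P0.R1,P2.R0)
|SC outcomes| = 6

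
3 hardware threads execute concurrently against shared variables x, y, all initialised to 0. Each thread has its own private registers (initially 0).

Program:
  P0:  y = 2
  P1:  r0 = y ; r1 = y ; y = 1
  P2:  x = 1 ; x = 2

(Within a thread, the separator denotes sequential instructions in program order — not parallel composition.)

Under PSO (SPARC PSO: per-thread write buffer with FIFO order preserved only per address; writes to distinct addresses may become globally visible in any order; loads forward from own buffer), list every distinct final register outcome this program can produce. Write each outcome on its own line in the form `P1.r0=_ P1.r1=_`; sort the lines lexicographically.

outcome vector order: (P1.r0,P1.r1)
|PSO outcomes| = 3

P1.r0=0 P1.r1=0
P1.r0=0 P1.r1=2
P1.r0=2 P1.r1=2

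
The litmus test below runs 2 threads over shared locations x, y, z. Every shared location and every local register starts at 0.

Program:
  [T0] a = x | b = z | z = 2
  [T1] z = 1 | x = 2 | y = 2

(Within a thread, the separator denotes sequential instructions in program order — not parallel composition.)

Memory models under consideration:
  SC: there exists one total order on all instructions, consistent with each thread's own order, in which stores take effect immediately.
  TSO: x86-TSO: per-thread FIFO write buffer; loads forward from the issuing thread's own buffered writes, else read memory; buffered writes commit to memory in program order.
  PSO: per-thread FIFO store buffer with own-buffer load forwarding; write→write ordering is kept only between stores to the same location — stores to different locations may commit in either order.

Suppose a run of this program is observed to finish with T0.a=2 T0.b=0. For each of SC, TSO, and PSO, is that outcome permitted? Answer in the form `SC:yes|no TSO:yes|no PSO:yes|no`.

SC:no TSO:no PSO:yes

outcome vector order: (T0.a,T0.b)
under SC → <0 0>; <0 1>; <2 1>
under TSO → <0 0>; <0 1>; <2 1>
under PSO → <0 0>; <0 1>; <2 0>; <2 1>
target <2 0> ∈ {PSO}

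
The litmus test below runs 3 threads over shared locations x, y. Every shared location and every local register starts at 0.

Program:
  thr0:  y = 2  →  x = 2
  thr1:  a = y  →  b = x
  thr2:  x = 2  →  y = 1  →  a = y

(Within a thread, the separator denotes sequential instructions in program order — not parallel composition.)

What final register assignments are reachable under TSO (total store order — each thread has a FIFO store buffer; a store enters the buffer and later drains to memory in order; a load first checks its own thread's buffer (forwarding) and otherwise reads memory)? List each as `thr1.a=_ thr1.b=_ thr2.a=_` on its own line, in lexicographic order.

thr1.a=0 thr1.b=0 thr2.a=1
thr1.a=0 thr1.b=0 thr2.a=2
thr1.a=0 thr1.b=2 thr2.a=1
thr1.a=0 thr1.b=2 thr2.a=2
thr1.a=1 thr1.b=2 thr2.a=1
thr1.a=1 thr1.b=2 thr2.a=2
thr1.a=2 thr1.b=0 thr2.a=1
thr1.a=2 thr1.b=2 thr2.a=1
thr1.a=2 thr1.b=2 thr2.a=2

outcome vector order: (thr1.a,thr1.b,thr2.a)
|TSO outcomes| = 9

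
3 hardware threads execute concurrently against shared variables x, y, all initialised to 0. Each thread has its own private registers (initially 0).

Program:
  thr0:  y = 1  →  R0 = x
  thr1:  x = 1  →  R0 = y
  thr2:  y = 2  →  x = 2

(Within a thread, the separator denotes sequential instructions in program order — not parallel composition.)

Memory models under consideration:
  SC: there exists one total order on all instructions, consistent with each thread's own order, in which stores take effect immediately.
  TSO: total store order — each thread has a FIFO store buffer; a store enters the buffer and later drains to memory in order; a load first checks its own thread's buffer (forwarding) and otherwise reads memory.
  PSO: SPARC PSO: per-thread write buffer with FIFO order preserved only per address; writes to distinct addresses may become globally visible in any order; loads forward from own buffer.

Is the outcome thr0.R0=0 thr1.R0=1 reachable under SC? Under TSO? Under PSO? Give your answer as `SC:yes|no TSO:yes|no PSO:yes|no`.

SC:yes TSO:yes PSO:yes

outcome vector order: (thr0.R0,thr1.R0)
SC (8): <0 1> <0 2> <1 0> <1 1> <1 2> <2 0> <2 1> <2 2>
TSO (9): <0 0> <0 1> <0 2> <1 0> <1 1> <1 2> <2 0> <2 1> <2 2>
PSO (9): <0 0> <0 1> <0 2> <1 0> <1 1> <1 2> <2 0> <2 1> <2 2>
target <0 1> ∈ {SC,TSO,PSO}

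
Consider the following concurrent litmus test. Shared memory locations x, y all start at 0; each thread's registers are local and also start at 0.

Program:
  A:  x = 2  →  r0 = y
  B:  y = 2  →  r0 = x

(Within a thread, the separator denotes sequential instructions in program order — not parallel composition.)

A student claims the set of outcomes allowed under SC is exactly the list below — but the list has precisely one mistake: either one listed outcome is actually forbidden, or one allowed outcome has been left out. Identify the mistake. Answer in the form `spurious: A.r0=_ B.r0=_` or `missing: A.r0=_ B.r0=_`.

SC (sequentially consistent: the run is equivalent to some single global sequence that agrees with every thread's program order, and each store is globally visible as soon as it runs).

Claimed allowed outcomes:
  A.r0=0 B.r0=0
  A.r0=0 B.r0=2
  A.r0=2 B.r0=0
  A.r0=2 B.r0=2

outcome vector order: (A.r0,B.r0)
SC: 3 outcomes — {(0,2), (2,0), (2,2)}
claimed∖SC = {(0,0)}

spurious: A.r0=0 B.r0=0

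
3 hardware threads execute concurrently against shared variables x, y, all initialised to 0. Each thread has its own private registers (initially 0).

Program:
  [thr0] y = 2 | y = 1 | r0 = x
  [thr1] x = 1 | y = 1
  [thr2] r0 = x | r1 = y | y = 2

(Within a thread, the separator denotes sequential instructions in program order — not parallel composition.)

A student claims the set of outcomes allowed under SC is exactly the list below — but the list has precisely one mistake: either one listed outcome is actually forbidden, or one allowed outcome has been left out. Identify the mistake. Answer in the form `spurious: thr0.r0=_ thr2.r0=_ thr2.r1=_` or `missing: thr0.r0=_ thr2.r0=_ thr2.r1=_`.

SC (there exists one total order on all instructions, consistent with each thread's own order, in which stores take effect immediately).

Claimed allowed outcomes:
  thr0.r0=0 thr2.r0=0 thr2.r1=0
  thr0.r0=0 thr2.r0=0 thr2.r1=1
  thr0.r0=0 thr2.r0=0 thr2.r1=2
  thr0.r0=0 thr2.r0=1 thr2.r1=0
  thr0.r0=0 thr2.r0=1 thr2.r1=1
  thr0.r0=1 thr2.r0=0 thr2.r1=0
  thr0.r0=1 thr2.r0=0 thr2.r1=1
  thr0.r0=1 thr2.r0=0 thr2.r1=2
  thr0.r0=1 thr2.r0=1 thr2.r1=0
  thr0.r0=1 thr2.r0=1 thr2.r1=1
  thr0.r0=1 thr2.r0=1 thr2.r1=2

outcome vector order: (thr0.r0,thr2.r0,thr2.r1)
SC: 10 outcomes — {000; 001; 002; 011; 100; 101; 102; 110; 111; 112}
claimed∖SC = {010}

spurious: thr0.r0=0 thr2.r0=1 thr2.r1=0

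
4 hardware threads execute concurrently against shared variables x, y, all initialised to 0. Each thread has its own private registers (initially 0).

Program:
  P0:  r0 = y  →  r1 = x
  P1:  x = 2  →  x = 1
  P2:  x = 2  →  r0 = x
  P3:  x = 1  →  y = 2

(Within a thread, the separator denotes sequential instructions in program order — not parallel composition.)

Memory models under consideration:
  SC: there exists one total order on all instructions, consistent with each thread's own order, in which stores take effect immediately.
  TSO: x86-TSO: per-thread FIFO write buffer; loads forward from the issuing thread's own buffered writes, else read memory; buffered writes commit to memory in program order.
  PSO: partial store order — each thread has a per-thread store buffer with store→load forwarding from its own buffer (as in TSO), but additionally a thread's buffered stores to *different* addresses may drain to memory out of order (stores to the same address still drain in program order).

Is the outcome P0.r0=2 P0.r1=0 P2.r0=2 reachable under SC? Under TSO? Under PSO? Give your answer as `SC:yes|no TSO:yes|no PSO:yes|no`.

outcome vector order: (P0.r0,P0.r1,P2.r0)
[SC] allowed = {001; 002; 011; 012; 021; 022; 211; 212; 221; 222}
[TSO] allowed = {001; 002; 011; 012; 021; 022; 211; 212; 221; 222}
[PSO] allowed = {001; 002; 011; 012; 021; 022; 201; 202; 211; 212; 221; 222}
target 202 ∈ {PSO}

SC:no TSO:no PSO:yes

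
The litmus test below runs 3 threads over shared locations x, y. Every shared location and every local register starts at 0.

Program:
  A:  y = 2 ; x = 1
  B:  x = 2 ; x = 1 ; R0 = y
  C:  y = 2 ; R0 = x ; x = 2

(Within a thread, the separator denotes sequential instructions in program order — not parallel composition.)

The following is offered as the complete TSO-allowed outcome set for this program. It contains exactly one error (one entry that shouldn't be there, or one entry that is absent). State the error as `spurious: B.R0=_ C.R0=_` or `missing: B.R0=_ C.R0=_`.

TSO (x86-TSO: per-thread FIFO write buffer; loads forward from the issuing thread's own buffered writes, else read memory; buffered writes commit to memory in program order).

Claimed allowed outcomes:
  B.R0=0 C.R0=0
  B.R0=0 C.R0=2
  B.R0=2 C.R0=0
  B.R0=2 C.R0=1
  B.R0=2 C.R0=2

outcome vector order: (B.R0,C.R0)
TSO: 6 outcomes — {(0,0) (0,1) (0,2) (2,0) (2,1) (2,2)}
TSO∖claimed = {(0,1)}

missing: B.R0=0 C.R0=1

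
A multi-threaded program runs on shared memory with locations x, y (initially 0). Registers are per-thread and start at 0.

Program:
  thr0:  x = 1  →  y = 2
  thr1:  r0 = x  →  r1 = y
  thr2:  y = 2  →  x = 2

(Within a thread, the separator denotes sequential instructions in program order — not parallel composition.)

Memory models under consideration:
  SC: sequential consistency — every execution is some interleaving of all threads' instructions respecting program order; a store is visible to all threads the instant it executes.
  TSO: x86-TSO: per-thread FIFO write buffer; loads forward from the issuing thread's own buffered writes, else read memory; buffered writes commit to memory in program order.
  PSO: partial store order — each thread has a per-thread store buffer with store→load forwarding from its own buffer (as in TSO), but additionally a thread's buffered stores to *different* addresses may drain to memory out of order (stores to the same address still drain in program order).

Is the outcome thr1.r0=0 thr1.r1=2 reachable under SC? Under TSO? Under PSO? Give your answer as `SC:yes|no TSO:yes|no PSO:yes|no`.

SC:yes TSO:yes PSO:yes

outcome vector order: (thr1.r0,thr1.r1)
[SC] allowed = {<0 0>; <0 2>; <1 0>; <1 2>; <2 2>}
[TSO] allowed = {<0 0>; <0 2>; <1 0>; <1 2>; <2 2>}
[PSO] allowed = {<0 0>; <0 2>; <1 0>; <1 2>; <2 0>; <2 2>}
target <0 2> ∈ {SC,TSO,PSO}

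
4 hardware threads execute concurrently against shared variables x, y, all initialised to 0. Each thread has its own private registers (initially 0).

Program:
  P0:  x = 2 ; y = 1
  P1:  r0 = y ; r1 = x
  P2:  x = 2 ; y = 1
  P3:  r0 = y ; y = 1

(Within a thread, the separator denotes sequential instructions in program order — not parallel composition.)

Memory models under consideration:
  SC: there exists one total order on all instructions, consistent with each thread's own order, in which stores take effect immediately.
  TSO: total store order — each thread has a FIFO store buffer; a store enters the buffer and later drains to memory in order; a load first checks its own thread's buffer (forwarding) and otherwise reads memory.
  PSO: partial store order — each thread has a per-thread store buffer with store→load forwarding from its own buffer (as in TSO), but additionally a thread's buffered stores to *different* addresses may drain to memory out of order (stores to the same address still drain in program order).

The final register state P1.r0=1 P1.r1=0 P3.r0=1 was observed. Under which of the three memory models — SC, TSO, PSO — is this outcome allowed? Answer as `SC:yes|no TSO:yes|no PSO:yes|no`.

outcome vector order: (P1.r0,P1.r1,P3.r0)
SC (7): (0,0,0); (0,0,1); (0,2,0); (0,2,1); (1,0,0); (1,2,0); (1,2,1)
TSO (7): (0,0,0); (0,0,1); (0,2,0); (0,2,1); (1,0,0); (1,2,0); (1,2,1)
PSO (8): (0,0,0); (0,0,1); (0,2,0); (0,2,1); (1,0,0); (1,0,1); (1,2,0); (1,2,1)
target (1,0,1) ∈ {PSO}

SC:no TSO:no PSO:yes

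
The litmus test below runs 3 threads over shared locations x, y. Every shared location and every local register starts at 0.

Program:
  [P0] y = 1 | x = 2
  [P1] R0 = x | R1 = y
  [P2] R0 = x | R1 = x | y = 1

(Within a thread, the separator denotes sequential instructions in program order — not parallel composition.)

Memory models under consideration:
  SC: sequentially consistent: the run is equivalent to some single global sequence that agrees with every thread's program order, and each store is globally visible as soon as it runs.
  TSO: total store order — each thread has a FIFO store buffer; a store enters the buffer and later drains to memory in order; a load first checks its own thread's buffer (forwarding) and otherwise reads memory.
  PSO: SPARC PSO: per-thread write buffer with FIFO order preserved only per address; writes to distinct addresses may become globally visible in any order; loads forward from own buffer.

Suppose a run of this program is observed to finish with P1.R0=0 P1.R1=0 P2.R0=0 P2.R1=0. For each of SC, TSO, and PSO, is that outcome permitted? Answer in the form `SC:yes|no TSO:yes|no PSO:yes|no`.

outcome vector order: (P1.R0,P1.R1,P2.R0,P2.R1)
SC (9): 0/0/0/0; 0/0/0/2; 0/0/2/2; 0/1/0/0; 0/1/0/2; 0/1/2/2; 2/1/0/0; 2/1/0/2; 2/1/2/2
TSO (9): 0/0/0/0; 0/0/0/2; 0/0/2/2; 0/1/0/0; 0/1/0/2; 0/1/2/2; 2/1/0/0; 2/1/0/2; 2/1/2/2
PSO (12): 0/0/0/0; 0/0/0/2; 0/0/2/2; 0/1/0/0; 0/1/0/2; 0/1/2/2; 2/0/0/0; 2/0/0/2; 2/0/2/2; 2/1/0/0; 2/1/0/2; 2/1/2/2
target 0/0/0/0 ∈ {SC,TSO,PSO}

SC:yes TSO:yes PSO:yes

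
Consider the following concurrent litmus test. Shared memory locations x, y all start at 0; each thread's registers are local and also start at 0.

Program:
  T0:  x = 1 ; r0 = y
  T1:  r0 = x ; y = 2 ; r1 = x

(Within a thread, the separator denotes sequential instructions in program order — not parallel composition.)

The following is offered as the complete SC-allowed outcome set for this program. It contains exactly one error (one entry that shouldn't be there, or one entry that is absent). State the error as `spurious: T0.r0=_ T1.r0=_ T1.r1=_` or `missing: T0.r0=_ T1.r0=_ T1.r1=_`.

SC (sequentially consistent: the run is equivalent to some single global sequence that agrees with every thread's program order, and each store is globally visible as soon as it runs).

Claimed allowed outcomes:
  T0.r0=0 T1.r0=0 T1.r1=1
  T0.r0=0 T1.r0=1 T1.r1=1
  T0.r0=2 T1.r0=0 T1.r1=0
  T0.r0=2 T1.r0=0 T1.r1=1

outcome vector order: (T0.r0,T1.r0,T1.r1)
[SC] allowed = {001 011 200 201 211}
SC∖claimed = {211}

missing: T0.r0=2 T1.r0=1 T1.r1=1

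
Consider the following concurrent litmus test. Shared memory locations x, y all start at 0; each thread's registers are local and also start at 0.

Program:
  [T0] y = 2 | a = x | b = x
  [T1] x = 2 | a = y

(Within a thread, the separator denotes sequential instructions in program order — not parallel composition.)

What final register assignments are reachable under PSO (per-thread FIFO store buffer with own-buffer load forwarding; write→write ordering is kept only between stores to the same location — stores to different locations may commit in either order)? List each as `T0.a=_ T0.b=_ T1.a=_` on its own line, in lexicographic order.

outcome vector order: (T0.a,T0.b,T1.a)
|PSO outcomes| = 6

T0.a=0 T0.b=0 T1.a=0
T0.a=0 T0.b=0 T1.a=2
T0.a=0 T0.b=2 T1.a=0
T0.a=0 T0.b=2 T1.a=2
T0.a=2 T0.b=2 T1.a=0
T0.a=2 T0.b=2 T1.a=2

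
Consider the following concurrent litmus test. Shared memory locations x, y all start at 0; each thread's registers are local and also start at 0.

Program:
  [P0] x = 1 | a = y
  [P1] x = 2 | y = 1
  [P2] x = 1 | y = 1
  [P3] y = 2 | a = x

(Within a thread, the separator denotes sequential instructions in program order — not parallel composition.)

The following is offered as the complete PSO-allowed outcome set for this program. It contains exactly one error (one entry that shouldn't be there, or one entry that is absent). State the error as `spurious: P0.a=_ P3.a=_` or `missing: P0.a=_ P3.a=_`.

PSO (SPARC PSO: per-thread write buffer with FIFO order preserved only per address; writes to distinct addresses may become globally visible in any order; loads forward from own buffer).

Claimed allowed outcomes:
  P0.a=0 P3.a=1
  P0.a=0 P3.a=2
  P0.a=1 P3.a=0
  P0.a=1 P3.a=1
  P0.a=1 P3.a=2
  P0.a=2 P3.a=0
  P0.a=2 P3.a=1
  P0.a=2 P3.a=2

missing: P0.a=0 P3.a=0

outcome vector order: (P0.a,P3.a)
under PSO → <0 0> <0 1> <0 2> <1 0> <1 1> <1 2> <2 0> <2 1> <2 2>
PSO∖claimed = {<0 0>}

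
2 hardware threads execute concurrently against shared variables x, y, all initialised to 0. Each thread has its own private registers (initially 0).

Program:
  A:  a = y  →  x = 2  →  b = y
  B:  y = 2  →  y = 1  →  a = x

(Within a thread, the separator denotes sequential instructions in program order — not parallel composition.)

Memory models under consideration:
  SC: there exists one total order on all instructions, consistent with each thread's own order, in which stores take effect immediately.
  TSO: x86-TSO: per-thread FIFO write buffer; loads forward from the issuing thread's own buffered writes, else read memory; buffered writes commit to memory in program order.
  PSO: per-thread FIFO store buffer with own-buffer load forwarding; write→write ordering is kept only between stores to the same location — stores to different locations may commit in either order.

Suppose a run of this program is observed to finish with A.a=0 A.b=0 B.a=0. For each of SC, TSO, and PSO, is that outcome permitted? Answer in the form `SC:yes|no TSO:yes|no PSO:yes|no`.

outcome vector order: (A.a,A.b,B.a)
[SC] allowed = {002; 010; 012; 022; 110; 112; 210; 212; 222}
[TSO] allowed = {000; 002; 010; 012; 020; 022; 110; 112; 210; 212; 220; 222}
[PSO] allowed = {000; 002; 010; 012; 020; 022; 110; 112; 210; 212; 220; 222}
target 000 ∈ {TSO,PSO}

SC:no TSO:yes PSO:yes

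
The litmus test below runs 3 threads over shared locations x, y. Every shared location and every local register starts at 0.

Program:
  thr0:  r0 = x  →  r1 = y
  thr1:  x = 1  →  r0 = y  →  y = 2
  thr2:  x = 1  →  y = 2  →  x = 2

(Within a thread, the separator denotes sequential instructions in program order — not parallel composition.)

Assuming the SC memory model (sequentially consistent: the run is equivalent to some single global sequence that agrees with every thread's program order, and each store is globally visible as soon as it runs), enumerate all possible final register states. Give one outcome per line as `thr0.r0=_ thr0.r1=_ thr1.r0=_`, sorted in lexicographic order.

thr0.r0=0 thr0.r1=0 thr1.r0=0
thr0.r0=0 thr0.r1=0 thr1.r0=2
thr0.r0=0 thr0.r1=2 thr1.r0=0
thr0.r0=0 thr0.r1=2 thr1.r0=2
thr0.r0=1 thr0.r1=0 thr1.r0=0
thr0.r0=1 thr0.r1=0 thr1.r0=2
thr0.r0=1 thr0.r1=2 thr1.r0=0
thr0.r0=1 thr0.r1=2 thr1.r0=2
thr0.r0=2 thr0.r1=2 thr1.r0=0
thr0.r0=2 thr0.r1=2 thr1.r0=2

outcome vector order: (thr0.r0,thr0.r1,thr1.r0)
|SC outcomes| = 10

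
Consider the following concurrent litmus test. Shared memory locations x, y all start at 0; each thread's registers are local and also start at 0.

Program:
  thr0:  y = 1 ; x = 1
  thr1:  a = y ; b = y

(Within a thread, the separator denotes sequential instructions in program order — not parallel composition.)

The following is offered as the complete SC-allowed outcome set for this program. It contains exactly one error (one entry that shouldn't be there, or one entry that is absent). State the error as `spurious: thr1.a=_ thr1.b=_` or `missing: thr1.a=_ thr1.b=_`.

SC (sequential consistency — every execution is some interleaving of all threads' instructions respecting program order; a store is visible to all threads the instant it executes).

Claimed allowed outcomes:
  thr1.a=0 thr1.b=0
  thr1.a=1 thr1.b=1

outcome vector order: (thr1.a,thr1.b)
[SC] allowed = {0/0 0/1 1/1}
SC∖claimed = {0/1}

missing: thr1.a=0 thr1.b=1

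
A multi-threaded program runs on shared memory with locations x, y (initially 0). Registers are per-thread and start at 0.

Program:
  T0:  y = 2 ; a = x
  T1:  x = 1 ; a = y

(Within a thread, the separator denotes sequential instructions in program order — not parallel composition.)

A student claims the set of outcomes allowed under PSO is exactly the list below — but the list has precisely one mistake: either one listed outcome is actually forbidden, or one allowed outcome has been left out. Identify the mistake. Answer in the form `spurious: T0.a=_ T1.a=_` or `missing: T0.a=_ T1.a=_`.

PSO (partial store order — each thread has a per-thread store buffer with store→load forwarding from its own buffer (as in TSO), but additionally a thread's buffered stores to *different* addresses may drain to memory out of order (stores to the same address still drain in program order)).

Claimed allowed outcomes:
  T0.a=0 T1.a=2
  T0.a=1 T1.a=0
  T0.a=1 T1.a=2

outcome vector order: (T0.a,T1.a)
PSO: 4 outcomes — {00, 02, 10, 12}
PSO∖claimed = {00}

missing: T0.a=0 T1.a=0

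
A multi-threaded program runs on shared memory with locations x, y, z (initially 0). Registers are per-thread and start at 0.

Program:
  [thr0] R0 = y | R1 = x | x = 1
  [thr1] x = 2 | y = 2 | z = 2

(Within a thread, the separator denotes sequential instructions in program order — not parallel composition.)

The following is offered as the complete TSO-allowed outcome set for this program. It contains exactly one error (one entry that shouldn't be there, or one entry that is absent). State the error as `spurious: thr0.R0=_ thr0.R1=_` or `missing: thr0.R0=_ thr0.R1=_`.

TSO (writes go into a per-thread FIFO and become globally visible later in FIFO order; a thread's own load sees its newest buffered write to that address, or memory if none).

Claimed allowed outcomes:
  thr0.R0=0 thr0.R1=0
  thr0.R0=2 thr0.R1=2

outcome vector order: (thr0.R0,thr0.R1)
TSO (3): 0/0, 0/2, 2/2
TSO∖claimed = {0/2}

missing: thr0.R0=0 thr0.R1=2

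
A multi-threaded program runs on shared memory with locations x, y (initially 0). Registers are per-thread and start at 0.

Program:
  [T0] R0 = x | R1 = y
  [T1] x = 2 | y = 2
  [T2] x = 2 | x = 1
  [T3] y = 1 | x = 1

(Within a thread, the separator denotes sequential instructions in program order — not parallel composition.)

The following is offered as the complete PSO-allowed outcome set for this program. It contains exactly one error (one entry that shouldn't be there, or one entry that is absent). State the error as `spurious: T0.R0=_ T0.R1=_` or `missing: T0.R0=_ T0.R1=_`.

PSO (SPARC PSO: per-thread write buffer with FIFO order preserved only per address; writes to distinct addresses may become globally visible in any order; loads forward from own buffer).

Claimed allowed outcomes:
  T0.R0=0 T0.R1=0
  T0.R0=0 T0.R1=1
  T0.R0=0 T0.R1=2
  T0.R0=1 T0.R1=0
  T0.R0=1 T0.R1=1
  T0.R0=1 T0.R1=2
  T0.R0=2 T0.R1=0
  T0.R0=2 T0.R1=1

outcome vector order: (T0.R0,T0.R1)
[PSO] allowed = {<0 0>, <0 1>, <0 2>, <1 0>, <1 1>, <1 2>, <2 0>, <2 1>, <2 2>}
PSO∖claimed = {<2 2>}

missing: T0.R0=2 T0.R1=2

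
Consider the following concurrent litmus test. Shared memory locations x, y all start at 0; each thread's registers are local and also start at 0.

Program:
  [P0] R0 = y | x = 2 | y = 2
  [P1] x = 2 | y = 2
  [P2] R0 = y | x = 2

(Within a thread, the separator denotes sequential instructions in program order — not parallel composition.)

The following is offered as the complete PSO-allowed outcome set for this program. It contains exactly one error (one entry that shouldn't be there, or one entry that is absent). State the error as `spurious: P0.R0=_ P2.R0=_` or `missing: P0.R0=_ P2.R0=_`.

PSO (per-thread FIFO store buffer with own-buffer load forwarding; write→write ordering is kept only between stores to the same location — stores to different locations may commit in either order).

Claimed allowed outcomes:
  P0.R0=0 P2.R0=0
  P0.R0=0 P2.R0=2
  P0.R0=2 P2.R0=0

missing: P0.R0=2 P2.R0=2

outcome vector order: (P0.R0,P2.R0)
[PSO] allowed = {(0,0) (0,2) (2,0) (2,2)}
PSO∖claimed = {(2,2)}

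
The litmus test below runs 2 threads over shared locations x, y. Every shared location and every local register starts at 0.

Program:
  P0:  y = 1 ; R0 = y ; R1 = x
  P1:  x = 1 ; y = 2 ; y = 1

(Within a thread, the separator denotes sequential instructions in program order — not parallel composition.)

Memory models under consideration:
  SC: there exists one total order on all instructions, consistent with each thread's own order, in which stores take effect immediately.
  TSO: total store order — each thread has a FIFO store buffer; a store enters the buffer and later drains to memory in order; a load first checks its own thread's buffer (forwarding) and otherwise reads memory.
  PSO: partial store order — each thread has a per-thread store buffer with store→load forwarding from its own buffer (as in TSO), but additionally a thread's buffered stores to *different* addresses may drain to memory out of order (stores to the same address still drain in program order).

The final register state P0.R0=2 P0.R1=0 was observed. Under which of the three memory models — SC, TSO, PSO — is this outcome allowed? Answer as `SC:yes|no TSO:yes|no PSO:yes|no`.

SC:no TSO:no PSO:yes

outcome vector order: (P0.R0,P0.R1)
[SC] allowed = {<1 0>; <1 1>; <2 1>}
[TSO] allowed = {<1 0>; <1 1>; <2 1>}
[PSO] allowed = {<1 0>; <1 1>; <2 0>; <2 1>}
target <2 0> ∈ {PSO}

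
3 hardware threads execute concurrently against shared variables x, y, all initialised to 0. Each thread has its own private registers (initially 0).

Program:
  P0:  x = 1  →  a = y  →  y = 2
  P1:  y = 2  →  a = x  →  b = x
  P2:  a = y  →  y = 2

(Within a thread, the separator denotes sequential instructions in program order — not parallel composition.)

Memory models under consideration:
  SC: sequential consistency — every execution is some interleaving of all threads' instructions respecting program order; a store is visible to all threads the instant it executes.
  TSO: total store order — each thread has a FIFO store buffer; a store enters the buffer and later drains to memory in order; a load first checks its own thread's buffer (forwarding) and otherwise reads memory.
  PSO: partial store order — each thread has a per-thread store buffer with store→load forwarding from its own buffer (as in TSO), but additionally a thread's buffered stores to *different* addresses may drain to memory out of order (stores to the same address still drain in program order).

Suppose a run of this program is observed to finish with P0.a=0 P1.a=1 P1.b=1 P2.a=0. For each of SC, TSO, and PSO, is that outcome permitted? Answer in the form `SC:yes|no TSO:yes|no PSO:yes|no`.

outcome vector order: (P0.a,P1.a,P1.b,P2.a)
SC (8): 0110, 0112, 2000, 2002, 2010, 2012, 2110, 2112
TSO (12): 0000, 0002, 0010, 0012, 0110, 0112, 2000, 2002, 2010, 2012, 2110, 2112
PSO (12): 0000, 0002, 0010, 0012, 0110, 0112, 2000, 2002, 2010, 2012, 2110, 2112
target 0110 ∈ {SC,TSO,PSO}

SC:yes TSO:yes PSO:yes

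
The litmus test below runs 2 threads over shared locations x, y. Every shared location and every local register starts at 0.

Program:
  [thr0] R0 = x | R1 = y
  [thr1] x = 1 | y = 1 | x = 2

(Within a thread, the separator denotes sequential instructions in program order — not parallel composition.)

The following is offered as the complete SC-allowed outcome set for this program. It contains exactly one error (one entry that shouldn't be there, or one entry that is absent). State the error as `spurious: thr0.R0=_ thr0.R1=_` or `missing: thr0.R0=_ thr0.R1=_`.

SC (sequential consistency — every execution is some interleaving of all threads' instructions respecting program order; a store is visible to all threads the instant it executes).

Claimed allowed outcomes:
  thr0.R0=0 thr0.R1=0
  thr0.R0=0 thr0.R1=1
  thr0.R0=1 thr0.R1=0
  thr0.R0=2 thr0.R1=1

outcome vector order: (thr0.R0,thr0.R1)
[SC] allowed = {<0 0>; <0 1>; <1 0>; <1 1>; <2 1>}
SC∖claimed = {<1 1>}

missing: thr0.R0=1 thr0.R1=1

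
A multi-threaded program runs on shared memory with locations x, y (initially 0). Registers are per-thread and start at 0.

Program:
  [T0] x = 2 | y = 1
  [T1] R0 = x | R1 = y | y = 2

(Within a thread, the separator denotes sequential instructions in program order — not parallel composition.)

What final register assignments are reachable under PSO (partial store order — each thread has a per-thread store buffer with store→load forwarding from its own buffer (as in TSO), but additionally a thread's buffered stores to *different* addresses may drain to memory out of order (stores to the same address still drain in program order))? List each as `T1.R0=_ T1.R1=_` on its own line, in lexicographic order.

T1.R0=0 T1.R1=0
T1.R0=0 T1.R1=1
T1.R0=2 T1.R1=0
T1.R0=2 T1.R1=1

outcome vector order: (T1.R0,T1.R1)
|PSO outcomes| = 4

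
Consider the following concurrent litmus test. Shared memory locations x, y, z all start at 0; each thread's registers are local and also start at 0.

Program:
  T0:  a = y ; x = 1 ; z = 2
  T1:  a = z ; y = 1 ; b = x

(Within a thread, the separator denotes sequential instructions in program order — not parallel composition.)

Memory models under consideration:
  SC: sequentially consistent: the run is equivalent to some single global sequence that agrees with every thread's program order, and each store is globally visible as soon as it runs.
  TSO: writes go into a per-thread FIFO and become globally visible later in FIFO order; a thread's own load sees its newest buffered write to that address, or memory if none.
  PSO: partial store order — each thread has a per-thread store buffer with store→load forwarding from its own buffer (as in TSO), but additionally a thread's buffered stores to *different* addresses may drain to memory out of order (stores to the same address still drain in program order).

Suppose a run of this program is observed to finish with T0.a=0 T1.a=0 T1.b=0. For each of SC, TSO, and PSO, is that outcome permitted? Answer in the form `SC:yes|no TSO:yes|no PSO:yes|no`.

SC:yes TSO:yes PSO:yes

outcome vector order: (T0.a,T1.a,T1.b)
SC: 5 outcomes — {<0 0 0>; <0 0 1>; <0 2 1>; <1 0 0>; <1 0 1>}
TSO: 5 outcomes — {<0 0 0>; <0 0 1>; <0 2 1>; <1 0 0>; <1 0 1>}
PSO: 6 outcomes — {<0 0 0>; <0 0 1>; <0 2 0>; <0 2 1>; <1 0 0>; <1 0 1>}
target <0 0 0> ∈ {SC,TSO,PSO}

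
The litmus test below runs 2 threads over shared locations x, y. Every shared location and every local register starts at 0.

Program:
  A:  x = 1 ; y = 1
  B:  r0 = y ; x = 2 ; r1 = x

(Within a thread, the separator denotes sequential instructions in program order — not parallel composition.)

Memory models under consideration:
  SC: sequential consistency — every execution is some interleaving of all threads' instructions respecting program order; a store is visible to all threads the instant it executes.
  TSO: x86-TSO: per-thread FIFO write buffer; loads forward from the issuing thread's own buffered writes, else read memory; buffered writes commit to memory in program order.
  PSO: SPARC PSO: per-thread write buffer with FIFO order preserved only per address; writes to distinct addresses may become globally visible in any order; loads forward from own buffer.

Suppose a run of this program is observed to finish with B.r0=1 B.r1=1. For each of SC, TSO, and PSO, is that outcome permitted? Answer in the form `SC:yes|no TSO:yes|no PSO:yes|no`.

SC:no TSO:no PSO:yes

outcome vector order: (B.r0,B.r1)
under SC → 01, 02, 12
under TSO → 01, 02, 12
under PSO → 01, 02, 11, 12
target 11 ∈ {PSO}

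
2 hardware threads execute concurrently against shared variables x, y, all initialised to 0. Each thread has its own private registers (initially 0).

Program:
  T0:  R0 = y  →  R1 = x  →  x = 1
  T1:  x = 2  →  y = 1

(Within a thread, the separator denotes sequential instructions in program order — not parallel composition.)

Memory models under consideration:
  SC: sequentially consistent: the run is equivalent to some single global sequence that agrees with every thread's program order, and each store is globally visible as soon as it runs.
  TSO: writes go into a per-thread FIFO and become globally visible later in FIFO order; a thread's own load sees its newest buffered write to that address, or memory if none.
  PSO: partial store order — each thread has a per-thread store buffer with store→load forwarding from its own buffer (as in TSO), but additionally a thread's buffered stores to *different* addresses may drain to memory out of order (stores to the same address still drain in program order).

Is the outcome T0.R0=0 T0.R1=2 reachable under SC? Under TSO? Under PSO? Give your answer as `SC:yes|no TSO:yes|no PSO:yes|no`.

SC:yes TSO:yes PSO:yes

outcome vector order: (T0.R0,T0.R1)
SC: 3 outcomes — {00; 02; 12}
TSO: 3 outcomes — {00; 02; 12}
PSO: 4 outcomes — {00; 02; 10; 12}
target 02 ∈ {SC,TSO,PSO}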